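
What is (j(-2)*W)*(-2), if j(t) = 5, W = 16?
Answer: -160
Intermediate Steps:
(j(-2)*W)*(-2) = (5*16)*(-2) = 80*(-2) = -160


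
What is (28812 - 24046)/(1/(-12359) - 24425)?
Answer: -29451497/150934288 ≈ -0.19513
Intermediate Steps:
(28812 - 24046)/(1/(-12359) - 24425) = 4766/(-1/12359 - 24425) = 4766/(-301868576/12359) = 4766*(-12359/301868576) = -29451497/150934288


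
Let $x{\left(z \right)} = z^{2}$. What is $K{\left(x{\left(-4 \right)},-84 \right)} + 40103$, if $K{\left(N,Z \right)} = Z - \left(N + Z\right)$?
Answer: $40087$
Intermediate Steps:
$K{\left(N,Z \right)} = - N$ ($K{\left(N,Z \right)} = Z - \left(N + Z\right) = - N$)
$K{\left(x{\left(-4 \right)},-84 \right)} + 40103 = - \left(-4\right)^{2} + 40103 = \left(-1\right) 16 + 40103 = -16 + 40103 = 40087$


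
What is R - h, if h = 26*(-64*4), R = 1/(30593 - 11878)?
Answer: 124567041/18715 ≈ 6656.0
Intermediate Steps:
R = 1/18715 ≈ 5.3433e-5
h = -6656 (h = 26*(-16*16) = 26*(-256) = -6656)
R - h = 1/18715 - 1*(-6656) = 1/18715 + 6656 = 124567041/18715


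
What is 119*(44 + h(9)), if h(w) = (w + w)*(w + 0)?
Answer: 24514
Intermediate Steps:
h(w) = 2*w² (h(w) = (2*w)*w = 2*w²)
119*(44 + h(9)) = 119*(44 + 2*9²) = 119*(44 + 2*81) = 119*(44 + 162) = 119*206 = 24514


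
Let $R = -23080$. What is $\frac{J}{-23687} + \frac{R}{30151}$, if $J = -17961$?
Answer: $- \frac{5153849}{714186737} \approx -0.0072164$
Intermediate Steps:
$\frac{J}{-23687} + \frac{R}{30151} = - \frac{17961}{-23687} - \frac{23080}{30151} = \left(-17961\right) \left(- \frac{1}{23687}\right) - \frac{23080}{30151} = \frac{17961}{23687} - \frac{23080}{30151} = - \frac{5153849}{714186737}$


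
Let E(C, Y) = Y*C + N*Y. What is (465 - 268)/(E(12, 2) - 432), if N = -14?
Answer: -197/436 ≈ -0.45183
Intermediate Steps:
E(C, Y) = -14*Y + C*Y (E(C, Y) = Y*C - 14*Y = C*Y - 14*Y = -14*Y + C*Y)
(465 - 268)/(E(12, 2) - 432) = (465 - 268)/(2*(-14 + 12) - 432) = 197/(2*(-2) - 432) = 197/(-4 - 432) = 197/(-436) = 197*(-1/436) = -197/436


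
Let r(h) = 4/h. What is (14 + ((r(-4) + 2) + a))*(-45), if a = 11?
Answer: -1170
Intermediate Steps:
(14 + ((r(-4) + 2) + a))*(-45) = (14 + ((4/(-4) + 2) + 11))*(-45) = (14 + ((4*(-1/4) + 2) + 11))*(-45) = (14 + ((-1 + 2) + 11))*(-45) = (14 + (1 + 11))*(-45) = (14 + 12)*(-45) = 26*(-45) = -1170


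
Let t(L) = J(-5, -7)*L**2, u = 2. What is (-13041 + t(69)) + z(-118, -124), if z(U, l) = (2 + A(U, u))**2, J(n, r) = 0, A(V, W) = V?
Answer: 415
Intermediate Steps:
t(L) = 0 (t(L) = 0*L**2 = 0)
z(U, l) = (2 + U)**2
(-13041 + t(69)) + z(-118, -124) = (-13041 + 0) + (2 - 118)**2 = -13041 + (-116)**2 = -13041 + 13456 = 415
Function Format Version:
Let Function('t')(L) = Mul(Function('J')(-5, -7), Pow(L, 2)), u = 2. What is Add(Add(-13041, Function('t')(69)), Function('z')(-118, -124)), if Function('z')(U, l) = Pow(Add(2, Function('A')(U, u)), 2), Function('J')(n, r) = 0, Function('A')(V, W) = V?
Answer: 415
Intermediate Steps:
Function('t')(L) = 0 (Function('t')(L) = Mul(0, Pow(L, 2)) = 0)
Function('z')(U, l) = Pow(Add(2, U), 2)
Add(Add(-13041, Function('t')(69)), Function('z')(-118, -124)) = Add(Add(-13041, 0), Pow(Add(2, -118), 2)) = Add(-13041, Pow(-116, 2)) = Add(-13041, 13456) = 415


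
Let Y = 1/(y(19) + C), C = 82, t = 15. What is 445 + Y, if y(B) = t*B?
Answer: 163316/367 ≈ 445.00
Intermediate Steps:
y(B) = 15*B
Y = 1/367 (Y = 1/(15*19 + 82) = 1/(285 + 82) = 1/367 ≈ 0.0027248)
445 + Y = 445 + 1/367 = 163316/367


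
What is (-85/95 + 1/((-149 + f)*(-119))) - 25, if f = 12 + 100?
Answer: -2166257/83657 ≈ -25.895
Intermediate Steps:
f = 112
(-85/95 + 1/((-149 + f)*(-119))) - 25 = (-85/95 + 1/((-149 + 112)*(-119))) - 25 = (-85*1/95 - 1/119/(-37)) - 25 = (-17/19 - 1/37*(-1/119)) - 25 = (-17/19 + 1/4403) - 25 = -74832/83657 - 25 = -2166257/83657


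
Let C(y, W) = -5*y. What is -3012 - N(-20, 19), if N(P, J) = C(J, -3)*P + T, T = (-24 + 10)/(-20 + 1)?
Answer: -93342/19 ≈ -4912.7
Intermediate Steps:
T = 14/19 (T = -14/(-19) = -14*(-1/19) = 14/19 ≈ 0.73684)
N(P, J) = 14/19 - 5*J*P (N(P, J) = (-5*J)*P + 14/19 = -5*J*P + 14/19 = 14/19 - 5*J*P)
-3012 - N(-20, 19) = -3012 - (14/19 - 5*19*(-20)) = -3012 - (14/19 + 1900) = -3012 - 1*36114/19 = -3012 - 36114/19 = -93342/19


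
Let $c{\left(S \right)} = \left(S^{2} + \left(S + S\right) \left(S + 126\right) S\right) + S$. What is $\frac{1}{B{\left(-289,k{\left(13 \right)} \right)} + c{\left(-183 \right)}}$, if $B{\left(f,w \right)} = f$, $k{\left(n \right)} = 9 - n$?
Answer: $- \frac{1}{3784729} \approx -2.6422 \cdot 10^{-7}$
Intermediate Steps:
$c{\left(S \right)} = S + S^{2} + 2 S^{2} \left(126 + S\right)$ ($c{\left(S \right)} = \left(S^{2} + 2 S \left(126 + S\right) S\right) + S = \left(S^{2} + 2 S^{2} \left(126 + S\right)\right) + S = S + S^{2} + 2 S^{2} \left(126 + S\right)$)
$\frac{1}{B{\left(-289,k{\left(13 \right)} \right)} + c{\left(-183 \right)}} = \frac{1}{-289 - 183 \left(1 + 2 \left(-183\right)^{2} + 253 \left(-183\right)\right)} = \frac{1}{-289 - 183 \left(1 + 2 \cdot 33489 - 46299\right)} = \frac{1}{-289 - 183 \left(1 + 66978 - 46299\right)} = \frac{1}{-289 - 3784440} = \frac{1}{-3784729} = - \frac{1}{3784729}$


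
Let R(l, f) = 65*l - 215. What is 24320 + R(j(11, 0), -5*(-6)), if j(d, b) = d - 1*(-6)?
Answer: 25210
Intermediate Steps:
j(d, b) = 6 + d (j(d, b) = d + 6 = 6 + d)
R(l, f) = -215 + 65*l
24320 + R(j(11, 0), -5*(-6)) = 24320 + (-215 + 65*(6 + 11)) = 24320 + (-215 + 65*17) = 24320 + (-215 + 1105) = 24320 + 890 = 25210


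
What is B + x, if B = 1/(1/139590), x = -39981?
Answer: 99609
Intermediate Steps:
B = 139590 (B = 1/(1/139590) = 139590)
B + x = 139590 - 39981 = 99609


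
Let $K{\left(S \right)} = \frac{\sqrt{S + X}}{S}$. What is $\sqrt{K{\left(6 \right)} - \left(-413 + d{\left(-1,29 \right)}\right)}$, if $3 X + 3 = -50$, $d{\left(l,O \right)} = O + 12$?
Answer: $\frac{\sqrt{13392 + 2 i \sqrt{105}}}{6} \approx 19.287 + 0.014758 i$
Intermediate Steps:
$d{\left(l,O \right)} = 12 + O$
$X = - \frac{53}{3}$ ($X = -1 + \frac{1}{3} \left(-50\right) = -1 - \frac{50}{3} = - \frac{53}{3} \approx -17.667$)
$K{\left(S \right)} = \frac{\sqrt{- \frac{53}{3} + S}}{S}$ ($K{\left(S \right)} = \frac{\sqrt{S - \frac{53}{3}}}{S} = \frac{\sqrt{- \frac{53}{3} + S}}{S}$)
$\sqrt{K{\left(6 \right)} - \left(-413 + d{\left(-1,29 \right)}\right)} = \sqrt{\frac{\sqrt{-159 + 9 \cdot 6}}{3 \cdot 6} + \left(413 - \left(12 + 29\right)\right)} = \sqrt{\frac{1}{3} \cdot \frac{1}{6} \sqrt{-159 + 54} + \left(413 - 41\right)} = \sqrt{\frac{1}{3} \cdot \frac{1}{6} \sqrt{-105} + \left(413 - 41\right)} = \sqrt{\frac{1}{3} \cdot \frac{1}{6} i \sqrt{105} + 372} = \sqrt{\frac{i \sqrt{105}}{18} + 372} = \sqrt{372 + \frac{i \sqrt{105}}{18}}$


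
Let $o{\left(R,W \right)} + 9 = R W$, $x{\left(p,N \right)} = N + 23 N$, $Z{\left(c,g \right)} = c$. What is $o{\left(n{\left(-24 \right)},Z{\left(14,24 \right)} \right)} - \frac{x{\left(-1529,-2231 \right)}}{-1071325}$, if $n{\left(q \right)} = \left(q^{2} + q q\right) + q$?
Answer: $\frac{16908668931}{1071325} \approx 15783.0$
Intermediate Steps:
$x{\left(p,N \right)} = 24 N$
$n{\left(q \right)} = q + 2 q^{2}$ ($n{\left(q \right)} = \left(q^{2} + q^{2}\right) + q = 2 q^{2} + q = q + 2 q^{2}$)
$o{\left(R,W \right)} = -9 + R W$
$o{\left(n{\left(-24 \right)},Z{\left(14,24 \right)} \right)} - \frac{x{\left(-1529,-2231 \right)}}{-1071325} = \left(-9 + - 24 \left(1 + 2 \left(-24\right)\right) 14\right) - \frac{24 \left(-2231\right)}{-1071325} = \left(-9 + - 24 \left(1 - 48\right) 14\right) - \left(-53544\right) \left(- \frac{1}{1071325}\right) = \left(-9 + \left(-24\right) \left(-47\right) 14\right) - \frac{53544}{1071325} = \left(-9 + 1128 \cdot 14\right) - \frac{53544}{1071325} = \left(-9 + 15792\right) - \frac{53544}{1071325} = 15783 - \frac{53544}{1071325} = \frac{16908668931}{1071325}$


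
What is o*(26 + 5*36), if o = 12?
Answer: 2472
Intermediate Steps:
o*(26 + 5*36) = 12*(26 + 5*36) = 12*(26 + 180) = 12*206 = 2472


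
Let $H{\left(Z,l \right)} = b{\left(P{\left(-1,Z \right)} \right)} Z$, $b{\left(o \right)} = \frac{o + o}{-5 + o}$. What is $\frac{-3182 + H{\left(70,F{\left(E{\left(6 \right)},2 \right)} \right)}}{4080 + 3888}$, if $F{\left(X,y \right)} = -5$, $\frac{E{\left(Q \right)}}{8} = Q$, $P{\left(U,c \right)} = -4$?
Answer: $- \frac{14039}{35856} \approx -0.39154$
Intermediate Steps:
$E{\left(Q \right)} = 8 Q$
$b{\left(o \right)} = \frac{2 o}{-5 + o}$
$H{\left(Z,l \right)} = \frac{8 Z}{9}$ ($H{\left(Z,l \right)} = 2 \left(-4\right) \frac{1}{-5 - 4} Z = 2 \left(-4\right) \frac{1}{-9} Z = 2 \left(-4\right) \left(- \frac{1}{9}\right) Z = \frac{8 Z}{9}$)
$\frac{-3182 + H{\left(70,F{\left(E{\left(6 \right)},2 \right)} \right)}}{4080 + 3888} = \frac{-3182 + \frac{8}{9} \cdot 70}{4080 + 3888} = \frac{-3182 + \frac{560}{9}}{7968} = \left(- \frac{28078}{9}\right) \frac{1}{7968} = - \frac{14039}{35856}$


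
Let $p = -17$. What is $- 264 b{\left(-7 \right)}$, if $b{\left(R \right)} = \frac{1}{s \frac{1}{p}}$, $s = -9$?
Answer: $- \frac{1496}{3} \approx -498.67$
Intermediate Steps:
$b{\left(R \right)} = \frac{17}{9}$ ($b{\left(R \right)} = \frac{1}{\left(-9\right) \frac{1}{-17}} = \frac{1}{\left(-9\right) \left(- \frac{1}{17}\right)} = \frac{1}{\frac{9}{17}} = \frac{17}{9}$)
$- 264 b{\left(-7 \right)} = \left(-264\right) \frac{17}{9} = - \frac{1496}{3}$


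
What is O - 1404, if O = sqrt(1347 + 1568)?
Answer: -1404 + sqrt(2915) ≈ -1350.0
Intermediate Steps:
O = sqrt(2915) ≈ 53.991
O - 1404 = sqrt(2915) - 1404 = -1404 + sqrt(2915)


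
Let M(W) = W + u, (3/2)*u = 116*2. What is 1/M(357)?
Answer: 3/1535 ≈ 0.0019544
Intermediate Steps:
u = 464/3 (u = 2*(116*2)/3 = (⅔)*232 = 464/3 ≈ 154.67)
M(W) = 464/3 + W (M(W) = W + 464/3 = 464/3 + W)
1/M(357) = 1/(464/3 + 357) = 1/(1535/3) = 3/1535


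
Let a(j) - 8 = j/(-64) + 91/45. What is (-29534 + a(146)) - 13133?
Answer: -61429333/1440 ≈ -42659.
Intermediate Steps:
a(j) = 451/45 - j/64 (a(j) = 8 + (j/(-64) + 91/45) = 8 + (j*(-1/64) + 91*(1/45)) = 8 + (-j/64 + 91/45) = 8 + (91/45 - j/64) = 451/45 - j/64)
(-29534 + a(146)) - 13133 = (-29534 + (451/45 - 1/64*146)) - 13133 = (-29534 + (451/45 - 73/32)) - 13133 = (-29534 + 11147/1440) - 13133 = -42517813/1440 - 13133 = -61429333/1440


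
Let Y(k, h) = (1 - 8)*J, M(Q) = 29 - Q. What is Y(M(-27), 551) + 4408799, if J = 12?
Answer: 4408715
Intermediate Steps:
Y(k, h) = -84 (Y(k, h) = (1 - 8)*12 = -7*12 = -84)
Y(M(-27), 551) + 4408799 = -84 + 4408799 = 4408715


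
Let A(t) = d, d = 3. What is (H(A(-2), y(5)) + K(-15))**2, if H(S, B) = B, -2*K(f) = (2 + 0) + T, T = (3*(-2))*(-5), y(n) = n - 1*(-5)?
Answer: 36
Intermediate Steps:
y(n) = 5 + n (y(n) = n + 5 = 5 + n)
T = 30 (T = -6*(-5) = 30)
A(t) = 3
K(f) = -16 (K(f) = -((2 + 0) + 30)/2 = -(2 + 30)/2 = -1/2*32 = -16)
(H(A(-2), y(5)) + K(-15))**2 = ((5 + 5) - 16)**2 = (10 - 16)**2 = (-6)**2 = 36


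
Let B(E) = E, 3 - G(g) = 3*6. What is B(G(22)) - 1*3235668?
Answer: -3235683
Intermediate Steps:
G(g) = -15 (G(g) = 3 - 3*6 = 3 - 1*18 = 3 - 18 = -15)
B(G(22)) - 1*3235668 = -15 - 1*3235668 = -15 - 3235668 = -3235683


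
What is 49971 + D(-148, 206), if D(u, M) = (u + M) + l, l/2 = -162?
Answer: 49705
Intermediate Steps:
l = -324 (l = 2*(-162) = -324)
D(u, M) = -324 + M + u (D(u, M) = (u + M) - 324 = (M + u) - 324 = -324 + M + u)
49971 + D(-148, 206) = 49971 + (-324 + 206 - 148) = 49971 - 266 = 49705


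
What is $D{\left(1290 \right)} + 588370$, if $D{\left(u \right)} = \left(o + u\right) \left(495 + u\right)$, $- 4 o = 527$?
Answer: $\frac{10623385}{4} \approx 2.6558 \cdot 10^{6}$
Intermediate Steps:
$o = - \frac{527}{4}$ ($o = \left(- \frac{1}{4}\right) 527 = - \frac{527}{4} \approx -131.75$)
$D{\left(u \right)} = \left(495 + u\right) \left(- \frac{527}{4} + u\right)$ ($D{\left(u \right)} = \left(- \frac{527}{4} + u\right) \left(495 + u\right) = \left(495 + u\right) \left(- \frac{527}{4} + u\right)$)
$D{\left(1290 \right)} + 588370 = \left(- \frac{260865}{4} + 1290^{2} + \frac{1453}{4} \cdot 1290\right) + 588370 = \left(- \frac{260865}{4} + 1664100 + \frac{937185}{2}\right) + 588370 = \frac{8269905}{4} + 588370 = \frac{10623385}{4}$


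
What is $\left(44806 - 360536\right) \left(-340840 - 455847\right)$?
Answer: $251537986510$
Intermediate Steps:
$\left(44806 - 360536\right) \left(-340840 - 455847\right) = \left(-315730\right) \left(-796687\right) = 251537986510$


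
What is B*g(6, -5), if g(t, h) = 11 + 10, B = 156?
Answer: 3276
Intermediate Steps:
g(t, h) = 21
B*g(6, -5) = 156*21 = 3276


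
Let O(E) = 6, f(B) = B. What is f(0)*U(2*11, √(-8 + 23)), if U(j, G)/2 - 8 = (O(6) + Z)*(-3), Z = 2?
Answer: 0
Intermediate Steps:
U(j, G) = -32 (U(j, G) = 16 + 2*((6 + 2)*(-3)) = 16 + 2*(8*(-3)) = 16 + 2*(-24) = 16 - 48 = -32)
f(0)*U(2*11, √(-8 + 23)) = 0*(-32) = 0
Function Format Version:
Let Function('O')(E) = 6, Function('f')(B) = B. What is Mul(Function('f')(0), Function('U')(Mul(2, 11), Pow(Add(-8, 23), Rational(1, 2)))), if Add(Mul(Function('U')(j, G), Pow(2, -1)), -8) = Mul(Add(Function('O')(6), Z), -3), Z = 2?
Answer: 0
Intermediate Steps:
Function('U')(j, G) = -32 (Function('U')(j, G) = Add(16, Mul(2, Mul(Add(6, 2), -3))) = Add(16, Mul(2, Mul(8, -3))) = Add(16, Mul(2, -24)) = Add(16, -48) = -32)
Mul(Function('f')(0), Function('U')(Mul(2, 11), Pow(Add(-8, 23), Rational(1, 2)))) = Mul(0, -32) = 0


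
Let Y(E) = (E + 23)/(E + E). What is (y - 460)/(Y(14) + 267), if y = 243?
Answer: -6076/7513 ≈ -0.80873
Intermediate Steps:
Y(E) = (23 + E)/(2*E) (Y(E) = (23 + E)/((2*E)) = (23 + E)*(1/(2*E)) = (23 + E)/(2*E))
(y - 460)/(Y(14) + 267) = (243 - 460)/((½)*(23 + 14)/14 + 267) = -217/((½)*(1/14)*37 + 267) = -217/(37/28 + 267) = -217/7513/28 = -217*28/7513 = -6076/7513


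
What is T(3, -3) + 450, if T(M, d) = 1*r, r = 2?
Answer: 452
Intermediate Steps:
T(M, d) = 2 (T(M, d) = 1*2 = 2)
T(3, -3) + 450 = 2 + 450 = 452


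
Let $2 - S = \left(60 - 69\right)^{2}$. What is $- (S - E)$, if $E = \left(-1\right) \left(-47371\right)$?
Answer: $47450$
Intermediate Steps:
$E = 47371$
$S = -79$ ($S = 2 - \left(60 - 69\right)^{2} = 2 - \left(-9\right)^{2} = 2 - 81 = -79$)
$- (S - E) = - (-79 - 47371) = \left(-1\right) \left(-47450\right) = 47450$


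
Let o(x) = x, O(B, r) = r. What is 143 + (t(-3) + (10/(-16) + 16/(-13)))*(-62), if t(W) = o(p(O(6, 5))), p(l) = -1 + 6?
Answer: -2701/52 ≈ -51.942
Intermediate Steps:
p(l) = 5
t(W) = 5
143 + (t(-3) + (10/(-16) + 16/(-13)))*(-62) = 143 + (5 + (10/(-16) + 16/(-13)))*(-62) = 143 + (5 + (10*(-1/16) + 16*(-1/13)))*(-62) = 143 + (5 + (-5/8 - 16/13))*(-62) = 143 + (5 - 193/104)*(-62) = 143 + (327/104)*(-62) = 143 - 10137/52 = -2701/52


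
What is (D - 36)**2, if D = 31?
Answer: 25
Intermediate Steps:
(D - 36)**2 = (31 - 36)**2 = (-5)**2 = 25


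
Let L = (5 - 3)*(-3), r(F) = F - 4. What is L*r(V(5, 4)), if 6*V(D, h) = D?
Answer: 19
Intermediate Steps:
V(D, h) = D/6
r(F) = -4 + F
L = -6 (L = 2*(-3) = -6)
L*r(V(5, 4)) = -6*(-4 + (⅙)*5) = -6*(-4 + ⅚) = -6*(-19/6) = 19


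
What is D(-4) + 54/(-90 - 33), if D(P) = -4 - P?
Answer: -18/41 ≈ -0.43902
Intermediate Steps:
D(-4) + 54/(-90 - 33) = (-4 - 1*(-4)) + 54/(-90 - 33) = (-4 + 4) + 54/(-123) = 0 + 54*(-1/123) = 0 - 18/41 = -18/41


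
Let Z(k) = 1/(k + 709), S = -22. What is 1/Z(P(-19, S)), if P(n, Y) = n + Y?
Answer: 668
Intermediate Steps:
P(n, Y) = Y + n
Z(k) = 1/(709 + k)
1/Z(P(-19, S)) = 1/(1/(709 + (-22 - 19))) = 1/(1/(709 - 41)) = 1/(1/668) = 668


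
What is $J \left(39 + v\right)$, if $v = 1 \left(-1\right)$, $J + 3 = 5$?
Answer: $76$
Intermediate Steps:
$J = 2$ ($J = -3 + 5 = 2$)
$v = -1$
$J \left(39 + v\right) = 2 \left(39 - 1\right) = 2 \cdot 38 = 76$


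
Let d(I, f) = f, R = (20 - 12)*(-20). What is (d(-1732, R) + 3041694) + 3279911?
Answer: 6321445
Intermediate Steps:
R = -160 (R = 8*(-20) = -160)
(d(-1732, R) + 3041694) + 3279911 = (-160 + 3041694) + 3279911 = 3041534 + 3279911 = 6321445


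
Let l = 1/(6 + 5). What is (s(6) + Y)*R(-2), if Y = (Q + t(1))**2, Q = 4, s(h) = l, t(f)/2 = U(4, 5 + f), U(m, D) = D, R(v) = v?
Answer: -5634/11 ≈ -512.18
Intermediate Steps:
t(f) = 10 + 2*f (t(f) = 2*(5 + f) = 10 + 2*f)
l = 1/11 ≈ 0.090909
s(h) = 1/11
Y = 256 (Y = (4 + (10 + 2*1))**2 = (4 + (10 + 2))**2 = (4 + 12)**2 = 16**2 = 256)
(s(6) + Y)*R(-2) = (1/11 + 256)*(-2) = (2817/11)*(-2) = -5634/11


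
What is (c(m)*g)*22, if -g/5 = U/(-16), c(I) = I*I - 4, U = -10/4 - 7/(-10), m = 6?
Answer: -396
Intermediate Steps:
U = -9/5 (U = -10*¼ - 7*(-⅒) = -5/2 + 7/10 = -9/5 ≈ -1.8000)
c(I) = -4 + I² (c(I) = I² - 4 = -4 + I²)
g = -9/16 (g = -(-9)/(-16) = -(-9)*(-1)/16 = -5*9/80 = -9/16 ≈ -0.56250)
(c(m)*g)*22 = ((-4 + 6²)*(-9/16))*22 = ((-4 + 36)*(-9/16))*22 = (32*(-9/16))*22 = -18*22 = -396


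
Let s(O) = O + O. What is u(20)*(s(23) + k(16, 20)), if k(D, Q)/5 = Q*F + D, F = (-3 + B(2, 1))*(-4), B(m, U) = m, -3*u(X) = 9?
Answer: -1578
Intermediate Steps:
u(X) = -3 (u(X) = -1/3*9 = -3)
F = 4 (F = (-3 + 2)*(-4) = -1*(-4) = 4)
s(O) = 2*O
k(D, Q) = 5*D + 20*Q (k(D, Q) = 5*(Q*4 + D) = 5*(4*Q + D) = 5*(D + 4*Q) = 5*D + 20*Q)
u(20)*(s(23) + k(16, 20)) = -3*(2*23 + (5*16 + 20*20)) = -3*(46 + (80 + 400)) = -3*(46 + 480) = -3*526 = -1578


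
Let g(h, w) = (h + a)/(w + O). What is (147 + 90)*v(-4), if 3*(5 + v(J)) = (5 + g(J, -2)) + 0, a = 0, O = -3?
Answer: -3634/5 ≈ -726.80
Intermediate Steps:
g(h, w) = h/(-3 + w) (g(h, w) = (h + 0)/(w - 3) = h/(-3 + w))
v(J) = -10/3 - J/15 (v(J) = -5 + ((5 + J/(-3 - 2)) + 0)/3 = -5 + ((5 + J/(-5)) + 0)/3 = -5 + ((5 + J*(-⅕)) + 0)/3 = -5 + ((5 - J/5) + 0)/3 = -5 + (5 - J/5)/3 = -5 + (5/3 - J/15) = -10/3 - J/15)
(147 + 90)*v(-4) = (147 + 90)*(-10/3 - 1/15*(-4)) = 237*(-10/3 + 4/15) = 237*(-46/15) = -3634/5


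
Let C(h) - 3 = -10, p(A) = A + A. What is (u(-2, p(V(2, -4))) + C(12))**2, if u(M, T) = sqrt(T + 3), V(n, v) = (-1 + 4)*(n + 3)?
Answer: (7 - sqrt(33))**2 ≈ 1.5761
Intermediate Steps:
V(n, v) = 9 + 3*n (V(n, v) = 3*(3 + n) = 9 + 3*n)
p(A) = 2*A
C(h) = -7 (C(h) = 3 - 10 = -7)
u(M, T) = sqrt(3 + T)
(u(-2, p(V(2, -4))) + C(12))**2 = (sqrt(3 + 2*(9 + 3*2)) - 7)**2 = (sqrt(3 + 2*(9 + 6)) - 7)**2 = (sqrt(3 + 2*15) - 7)**2 = (sqrt(3 + 30) - 7)**2 = (sqrt(33) - 7)**2 = (-7 + sqrt(33))**2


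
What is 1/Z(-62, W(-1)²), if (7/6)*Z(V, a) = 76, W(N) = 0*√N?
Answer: 7/456 ≈ 0.015351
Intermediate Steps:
W(N) = 0
Z(V, a) = 456/7 (Z(V, a) = (6/7)*76 = 456/7)
1/Z(-62, W(-1)²) = 1/(456/7) = 7/456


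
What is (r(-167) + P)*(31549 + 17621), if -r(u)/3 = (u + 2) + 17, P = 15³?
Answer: 187780230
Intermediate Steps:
P = 3375
r(u) = -57 - 3*u (r(u) = -3*((u + 2) + 17) = -3*((2 + u) + 17) = -3*(19 + u) = -57 - 3*u)
(r(-167) + P)*(31549 + 17621) = ((-57 - 3*(-167)) + 3375)*(31549 + 17621) = ((-57 + 501) + 3375)*49170 = (444 + 3375)*49170 = 3819*49170 = 187780230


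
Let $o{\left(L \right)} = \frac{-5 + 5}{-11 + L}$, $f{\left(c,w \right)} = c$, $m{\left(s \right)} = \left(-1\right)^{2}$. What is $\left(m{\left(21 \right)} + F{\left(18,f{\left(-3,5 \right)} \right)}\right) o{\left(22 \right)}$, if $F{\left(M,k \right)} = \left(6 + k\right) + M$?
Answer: $0$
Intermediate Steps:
$m{\left(s \right)} = 1$
$o{\left(L \right)} = 0$ ($o{\left(L \right)} = \frac{0}{-11 + L} = 0$)
$F{\left(M,k \right)} = 6 + M + k$
$\left(m{\left(21 \right)} + F{\left(18,f{\left(-3,5 \right)} \right)}\right) o{\left(22 \right)} = \left(1 + \left(6 + 18 - 3\right)\right) 0 = \left(1 + 21\right) 0 = 22 \cdot 0 = 0$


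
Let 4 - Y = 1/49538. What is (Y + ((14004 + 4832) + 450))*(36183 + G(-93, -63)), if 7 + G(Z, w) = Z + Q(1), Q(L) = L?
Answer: 556152227058/799 ≈ 6.9606e+8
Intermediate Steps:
Y = 198151/49538 (Y = 4 - 1/49538 = 198151/49538 ≈ 4.0000)
G(Z, w) = -6 + Z (G(Z, w) = -7 + (Z + 1) = -7 + (1 + Z) = -6 + Z)
(Y + ((14004 + 4832) + 450))*(36183 + G(-93, -63)) = (198151/49538 + ((14004 + 4832) + 450))*(36183 + (-6 - 93)) = (198151/49538 + (18836 + 450))*(36183 - 99) = (198151/49538 + 19286)*36084 = (955588019/49538)*36084 = 556152227058/799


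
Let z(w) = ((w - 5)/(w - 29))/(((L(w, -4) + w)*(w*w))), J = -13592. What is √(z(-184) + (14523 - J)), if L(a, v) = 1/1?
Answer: √17854599024256889/796904 ≈ 167.68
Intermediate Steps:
L(a, v) = 1
z(w) = (-5 + w)/(w²*(1 + w)*(-29 + w)) (z(w) = ((w - 5)/(w - 29))/(((1 + w)*(w*w))) = ((-5 + w)/(-29 + w))/(((1 + w)*w²)) = ((-5 + w)/(-29 + w))/((w²*(1 + w))) = ((-5 + w)/(-29 + w))*(1/(w²*(1 + w))) = (-5 + w)/(w²*(1 + w)*(-29 + w)))
√(z(-184) + (14523 - J)) = √((-5 - 184)/((-184)²*(-29 + (-184)² - 28*(-184))) + (14523 - 1*(-13592))) = √((1/33856)*(-189)/(-29 + 33856 + 5152) + (14523 + 13592)) = √((1/33856)*(-189)/38979 + 28115) = √((1/33856)*(1/38979)*(-189) + 28115) = √(-21/146630336 + 28115) = √(4122511896619/146630336) = √17854599024256889/796904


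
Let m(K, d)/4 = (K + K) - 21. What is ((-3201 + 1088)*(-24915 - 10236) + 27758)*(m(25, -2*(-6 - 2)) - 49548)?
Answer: -3672887615672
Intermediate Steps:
m(K, d) = -84 + 8*K (m(K, d) = 4*((K + K) - 21) = 4*(2*K - 21) = 4*(-21 + 2*K) = -84 + 8*K)
((-3201 + 1088)*(-24915 - 10236) + 27758)*(m(25, -2*(-6 - 2)) - 49548) = ((-3201 + 1088)*(-24915 - 10236) + 27758)*((-84 + 8*25) - 49548) = (-2113*(-35151) + 27758)*((-84 + 200) - 49548) = (74274063 + 27758)*(116 - 49548) = 74301821*(-49432) = -3672887615672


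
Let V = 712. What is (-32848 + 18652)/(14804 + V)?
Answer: -1183/1293 ≈ -0.91493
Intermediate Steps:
(-32848 + 18652)/(14804 + V) = (-32848 + 18652)/(14804 + 712) = -14196/15516 = -14196*1/15516 = -1183/1293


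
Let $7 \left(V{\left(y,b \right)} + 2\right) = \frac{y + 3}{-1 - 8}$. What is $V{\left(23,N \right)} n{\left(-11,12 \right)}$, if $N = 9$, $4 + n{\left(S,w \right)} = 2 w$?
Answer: $- \frac{3040}{63} \approx -48.254$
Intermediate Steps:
$n{\left(S,w \right)} = -4 + 2 w$
$V{\left(y,b \right)} = - \frac{43}{21} - \frac{y}{63}$ ($V{\left(y,b \right)} = -2 + \frac{\left(y + 3\right) \frac{1}{-1 - 8}}{7} = -2 + \frac{\left(3 + y\right) \frac{1}{-9}}{7} = -2 + \frac{\left(3 + y\right) \left(- \frac{1}{9}\right)}{7} = -2 + \frac{- \frac{1}{3} - \frac{y}{9}}{7} = -2 - \left(\frac{1}{21} + \frac{y}{63}\right) = - \frac{43}{21} - \frac{y}{63}$)
$V{\left(23,N \right)} n{\left(-11,12 \right)} = \left(- \frac{43}{21} - \frac{23}{63}\right) \left(-4 + 2 \cdot 12\right) = \left(- \frac{43}{21} - \frac{23}{63}\right) \left(-4 + 24\right) = \left(- \frac{152}{63}\right) 20 = - \frac{3040}{63}$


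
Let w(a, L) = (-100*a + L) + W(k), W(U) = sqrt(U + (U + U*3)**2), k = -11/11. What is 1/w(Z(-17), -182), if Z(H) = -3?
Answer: 118/13909 - sqrt(15)/13909 ≈ 0.0082053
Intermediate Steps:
k = -1 (k = -11*1/11 = -1)
W(U) = sqrt(U + 16*U**2) (W(U) = sqrt(U + (U + 3*U)**2) = sqrt(U + (4*U)**2) = sqrt(U + 16*U**2))
w(a, L) = L + sqrt(15) - 100*a (w(a, L) = (-100*a + L) + sqrt(-(1 + 16*(-1))) = (L - 100*a) + sqrt(-(1 - 16)) = (L - 100*a) + sqrt(-1*(-15)) = (L - 100*a) + sqrt(15) = L + sqrt(15) - 100*a)
1/w(Z(-17), -182) = 1/(-182 + sqrt(15) - 100*(-3)) = 1/(-182 + sqrt(15) + 300) = 1/(118 + sqrt(15))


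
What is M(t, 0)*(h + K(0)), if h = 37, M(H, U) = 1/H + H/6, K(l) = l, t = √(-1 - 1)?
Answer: -37*I*√2/3 ≈ -17.442*I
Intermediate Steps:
t = I*√2 (t = √(-2) = I*√2 ≈ 1.4142*I)
M(H, U) = 1/H + H/6 (M(H, U) = 1/H + H*(⅙) = 1/H + H/6)
M(t, 0)*(h + K(0)) = (1/(I*√2) + (I*√2)/6)*(37 + 0) = (-I*√2/2 + I*√2/6)*37 = -I*√2/3*37 = -37*I*√2/3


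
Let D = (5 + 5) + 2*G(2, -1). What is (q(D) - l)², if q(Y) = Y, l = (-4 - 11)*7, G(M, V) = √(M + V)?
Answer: 13689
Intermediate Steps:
l = -105 (l = -15*7 = -105)
D = 12 (D = (5 + 5) + 2*√(2 - 1) = 10 + 2*√1 = 10 + 2*1 = 10 + 2 = 12)
(q(D) - l)² = (12 - 1*(-105))² = (12 + 105)² = 117² = 13689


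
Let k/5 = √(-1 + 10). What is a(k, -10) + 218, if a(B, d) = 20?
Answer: 238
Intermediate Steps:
k = 15 (k = 5*√(-1 + 10) = 5*√9 = 5*3 = 15)
a(k, -10) + 218 = 20 + 218 = 238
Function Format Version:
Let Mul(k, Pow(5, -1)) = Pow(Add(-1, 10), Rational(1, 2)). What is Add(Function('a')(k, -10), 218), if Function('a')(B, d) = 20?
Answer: 238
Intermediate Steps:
k = 15 (k = Mul(5, Pow(Add(-1, 10), Rational(1, 2))) = Mul(5, Pow(9, Rational(1, 2))) = Mul(5, 3) = 15)
Add(Function('a')(k, -10), 218) = Add(20, 218) = 238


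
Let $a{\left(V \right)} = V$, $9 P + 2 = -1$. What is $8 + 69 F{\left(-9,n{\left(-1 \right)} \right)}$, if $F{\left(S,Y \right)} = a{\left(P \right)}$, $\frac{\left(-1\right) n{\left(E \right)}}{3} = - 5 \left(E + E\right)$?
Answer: $-15$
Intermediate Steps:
$P = - \frac{1}{3}$ ($P = - \frac{2}{9} + \frac{1}{9} \left(-1\right) = - \frac{2}{9} - \frac{1}{9} = - \frac{1}{3} \approx -0.33333$)
$n{\left(E \right)} = 30 E$ ($n{\left(E \right)} = - 3 \left(- 5 \left(E + E\right)\right) = - 3 \left(- 5 \cdot 2 E\right) = - 3 \left(- 10 E\right) = 30 E$)
$F{\left(S,Y \right)} = - \frac{1}{3}$
$8 + 69 F{\left(-9,n{\left(-1 \right)} \right)} = 8 + 69 \left(- \frac{1}{3}\right) = 8 - 23 = -15$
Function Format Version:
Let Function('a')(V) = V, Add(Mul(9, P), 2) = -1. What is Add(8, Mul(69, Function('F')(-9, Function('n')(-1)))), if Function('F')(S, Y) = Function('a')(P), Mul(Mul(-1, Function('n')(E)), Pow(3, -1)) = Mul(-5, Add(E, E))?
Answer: -15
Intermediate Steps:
P = Rational(-1, 3) (P = Add(Rational(-2, 9), Mul(Rational(1, 9), -1)) = Add(Rational(-2, 9), Rational(-1, 9)) = Rational(-1, 3) ≈ -0.33333)
Function('n')(E) = Mul(30, E) (Function('n')(E) = Mul(-3, Mul(-5, Add(E, E))) = Mul(-3, Mul(-5, Mul(2, E))) = Mul(-3, Mul(-10, E)) = Mul(30, E))
Function('F')(S, Y) = Rational(-1, 3)
Add(8, Mul(69, Function('F')(-9, Function('n')(-1)))) = Add(8, Mul(69, Rational(-1, 3))) = Add(8, -23) = -15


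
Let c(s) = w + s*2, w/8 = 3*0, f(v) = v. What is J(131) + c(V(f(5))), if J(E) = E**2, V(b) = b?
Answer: 17171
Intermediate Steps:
w = 0 (w = 8*(3*0) = 8*0 = 0)
c(s) = 2*s (c(s) = 0 + s*2 = 0 + 2*s = 2*s)
J(131) + c(V(f(5))) = 131**2 + 2*5 = 17161 + 10 = 17171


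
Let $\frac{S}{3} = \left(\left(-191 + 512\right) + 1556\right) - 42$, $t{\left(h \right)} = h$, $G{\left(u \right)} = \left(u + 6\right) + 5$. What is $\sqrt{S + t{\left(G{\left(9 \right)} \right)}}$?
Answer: $5 \sqrt{221} \approx 74.33$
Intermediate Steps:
$G{\left(u \right)} = 11 + u$ ($G{\left(u \right)} = \left(6 + u\right) + 5 = 11 + u$)
$S = 5505$ ($S = 3 \left(\left(\left(-191 + 512\right) + 1556\right) - 42\right) = 3 \left(\left(321 + 1556\right) - 42\right) = 3 \left(1877 - 42\right) = 3 \cdot 1835 = 5505$)
$\sqrt{S + t{\left(G{\left(9 \right)} \right)}} = \sqrt{5505 + \left(11 + 9\right)} = \sqrt{5505 + 20} = \sqrt{5525} = 5 \sqrt{221}$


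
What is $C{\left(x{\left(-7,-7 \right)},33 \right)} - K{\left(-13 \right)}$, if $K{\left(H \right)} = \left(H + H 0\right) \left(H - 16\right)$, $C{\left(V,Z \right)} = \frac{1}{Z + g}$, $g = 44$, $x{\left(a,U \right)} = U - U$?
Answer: $- \frac{29028}{77} \approx -376.99$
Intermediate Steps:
$x{\left(a,U \right)} = 0$
$C{\left(V,Z \right)} = \frac{1}{44 + Z}$ ($C{\left(V,Z \right)} = \frac{1}{Z + 44} = \frac{1}{44 + Z}$)
$K{\left(H \right)} = H \left(-16 + H\right)$ ($K{\left(H \right)} = \left(H + 0\right) \left(-16 + H\right) = H \left(-16 + H\right)$)
$C{\left(x{\left(-7,-7 \right)},33 \right)} - K{\left(-13 \right)} = \frac{1}{44 + 33} - - 13 \left(-16 - 13\right) = \frac{1}{77} - \left(-13\right) \left(-29\right) = \frac{1}{77} - 377 = - \frac{29028}{77}$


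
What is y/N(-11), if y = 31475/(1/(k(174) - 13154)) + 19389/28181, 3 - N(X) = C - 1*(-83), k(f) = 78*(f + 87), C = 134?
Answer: -6389926227289/6030734 ≈ -1.0596e+6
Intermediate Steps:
k(f) = 6786 + 78*f (k(f) = 78*(87 + f) = 6786 + 78*f)
N(X) = -214 (N(X) = 3 - (134 - 1*(-83)) = 3 - (134 + 83) = 3 - 1*217 = 3 - 217 = -214)
y = 6389926227289/28181 (y = 31475/(1/((6786 + 78*174) - 13154)) + 19389/28181 = 31475/(1/((6786 + 13572) - 13154)) + 19389*(1/28181) = 31475/(1/(20358 - 13154)) + 19389/28181 = 31475/(1/7204) + 19389/28181 = 31475*7204 + 19389/28181 = 226745900 + 19389/28181 = 6389926227289/28181 ≈ 2.2675e+8)
y/N(-11) = (6389926227289/28181)/(-214) = (6389926227289/28181)*(-1/214) = -6389926227289/6030734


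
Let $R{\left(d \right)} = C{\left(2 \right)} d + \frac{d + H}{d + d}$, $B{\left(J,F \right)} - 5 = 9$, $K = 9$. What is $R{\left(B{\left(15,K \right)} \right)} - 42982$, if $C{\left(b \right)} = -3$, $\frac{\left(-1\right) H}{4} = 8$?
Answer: $- \frac{602345}{14} \approx -43025.0$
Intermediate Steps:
$H = -32$ ($H = \left(-4\right) 8 = -32$)
$B{\left(J,F \right)} = 14$ ($B{\left(J,F \right)} = 5 + 9 = 14$)
$R{\left(d \right)} = - 3 d + \frac{-32 + d}{2 d}$ ($R{\left(d \right)} = - 3 d + \frac{d - 32}{d + d} = - 3 d + \frac{-32 + d}{2 d}$)
$R{\left(B{\left(15,K \right)} \right)} - 42982 = \left(\frac{1}{2} - \frac{16}{14} - 42\right) - 42982 = \left(\frac{1}{2} - \frac{8}{7} - 42\right) - 42982 = - \frac{597}{14} - 42982 = - \frac{602345}{14}$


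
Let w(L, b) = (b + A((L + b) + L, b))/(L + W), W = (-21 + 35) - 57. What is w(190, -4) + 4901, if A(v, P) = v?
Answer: 240273/49 ≈ 4903.5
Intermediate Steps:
W = -43 (W = 14 - 57 = -43)
w(L, b) = (2*L + 2*b)/(-43 + L) (w(L, b) = (b + ((L + b) + L))/(L - 43) = (b + (b + 2*L))/(-43 + L) = (2*L + 2*b)/(-43 + L))
w(190, -4) + 4901 = 2*(190 - 4)/(-43 + 190) + 4901 = 2*186/147 + 4901 = 2*(1/147)*186 + 4901 = 124/49 + 4901 = 240273/49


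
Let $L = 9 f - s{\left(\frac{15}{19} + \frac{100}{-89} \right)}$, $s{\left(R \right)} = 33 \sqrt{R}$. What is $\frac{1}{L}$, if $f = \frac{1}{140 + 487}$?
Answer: $\frac{18601}{471513672} + \frac{25289 i \sqrt{955415}}{471513672} \approx 3.945 \cdot 10^{-5} + 0.052424 i$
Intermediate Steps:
$f = \frac{1}{627} \approx 0.0015949$
$L = \frac{3}{209} - \frac{33 i \sqrt{955415}}{1691}$ ($L = 9 \cdot \frac{1}{627} - 33 \sqrt{\frac{15}{19} + \frac{100}{-89}} = \frac{3}{209} - 33 \sqrt{15 \cdot \frac{1}{19} + 100 \left(- \frac{1}{89}\right)} = \frac{3}{209} - 33 \sqrt{\frac{15}{19} - \frac{100}{89}} = \frac{3}{209} - 33 \sqrt{- \frac{565}{1691}} = \frac{3}{209} - 33 \frac{i \sqrt{955415}}{1691} = \frac{3}{209} - \frac{33 i \sqrt{955415}}{1691} \approx 0.014354 - 19.075 i$)
$\frac{1}{L} = \frac{1}{\frac{3}{209} - \frac{33 i \sqrt{955415}}{1691}}$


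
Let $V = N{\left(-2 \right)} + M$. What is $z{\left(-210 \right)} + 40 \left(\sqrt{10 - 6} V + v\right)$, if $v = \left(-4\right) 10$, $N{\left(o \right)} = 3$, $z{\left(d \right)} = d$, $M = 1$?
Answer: $-1490$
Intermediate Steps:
$V = 4$ ($V = 3 + 1 = 4$)
$v = -40$
$z{\left(-210 \right)} + 40 \left(\sqrt{10 - 6} V + v\right) = -210 + 40 \left(\sqrt{10 - 6} \cdot 4 - 40\right) = -210 + 40 \left(\sqrt{4} \cdot 4 - 40\right) = -210 + 40 \left(2 \cdot 4 - 40\right) = -210 + 40 \left(8 - 40\right) = -210 + 40 \left(-32\right) = -210 - 1280 = -1490$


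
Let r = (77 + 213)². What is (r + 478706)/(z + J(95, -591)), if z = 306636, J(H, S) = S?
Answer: 62534/34005 ≈ 1.8390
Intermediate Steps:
r = 84100 (r = 290² = 84100)
(r + 478706)/(z + J(95, -591)) = (84100 + 478706)/(306636 - 591) = 562806/306045 = 562806*(1/306045) = 62534/34005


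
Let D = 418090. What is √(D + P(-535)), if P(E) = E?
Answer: 9*√5155 ≈ 646.18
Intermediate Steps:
√(D + P(-535)) = √(418090 - 535) = √417555 = 9*√5155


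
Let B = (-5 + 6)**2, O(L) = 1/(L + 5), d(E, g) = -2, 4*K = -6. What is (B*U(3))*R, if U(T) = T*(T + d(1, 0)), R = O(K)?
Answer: 6/7 ≈ 0.85714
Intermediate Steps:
K = -3/2 (K = (1/4)*(-6) = -3/2 ≈ -1.5000)
O(L) = 1/(5 + L)
R = 2/7 (R = 1/(5 - 3/2) = 1/(7/2) = 2/7 ≈ 0.28571)
U(T) = T*(-2 + T) (U(T) = T*(T - 2) = T*(-2 + T))
B = 1 (B = 1**2 = 1)
(B*U(3))*R = (1*(3*(-2 + 3)))*(2/7) = (1*(3*1))*(2/7) = (1*3)*(2/7) = 3*(2/7) = 6/7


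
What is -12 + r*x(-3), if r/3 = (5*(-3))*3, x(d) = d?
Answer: 393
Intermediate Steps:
r = -135 (r = 3*((5*(-3))*3) = 3*(-15*3) = 3*(-45) = -135)
-12 + r*x(-3) = -12 - 135*(-3) = -12 + 405 = 393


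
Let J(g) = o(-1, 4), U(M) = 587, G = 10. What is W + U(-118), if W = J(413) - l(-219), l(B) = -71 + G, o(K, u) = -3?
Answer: 645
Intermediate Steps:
J(g) = -3
l(B) = -61 (l(B) = -71 + 10 = -61)
W = 58 (W = -3 - 1*(-61) = -3 + 61 = 58)
W + U(-118) = 58 + 587 = 645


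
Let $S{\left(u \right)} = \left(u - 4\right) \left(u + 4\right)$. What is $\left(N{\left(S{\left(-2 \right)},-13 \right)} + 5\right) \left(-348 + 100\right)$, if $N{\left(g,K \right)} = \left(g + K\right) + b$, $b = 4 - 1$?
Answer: $4216$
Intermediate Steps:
$b = 3$
$S{\left(u \right)} = \left(-4 + u\right) \left(4 + u\right)$
$N{\left(g,K \right)} = 3 + K + g$ ($N{\left(g,K \right)} = \left(g + K\right) + 3 = \left(K + g\right) + 3 = 3 + K + g$)
$\left(N{\left(S{\left(-2 \right)},-13 \right)} + 5\right) \left(-348 + 100\right) = \left(\left(3 - 13 - \left(16 - \left(-2\right)^{2}\right)\right) + 5\right) \left(-348 + 100\right) = \left(\left(3 - 13 + \left(-16 + 4\right)\right) + 5\right) \left(-248\right) = \left(\left(3 - 13 - 12\right) + 5\right) \left(-248\right) = \left(-22 + 5\right) \left(-248\right) = \left(-17\right) \left(-248\right) = 4216$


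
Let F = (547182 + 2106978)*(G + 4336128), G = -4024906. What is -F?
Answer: -826032983520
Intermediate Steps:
F = 826032983520 (F = (547182 + 2106978)*(-4024906 + 4336128) = 2654160*311222 = 826032983520)
-F = -1*826032983520 = -826032983520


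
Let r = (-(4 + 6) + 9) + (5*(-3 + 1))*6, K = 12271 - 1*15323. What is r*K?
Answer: 186172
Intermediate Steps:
K = -3052 (K = 12271 - 15323 = -3052)
r = -61 (r = (-1*10 + 9) + (5*(-2))*6 = (-10 + 9) - 10*6 = -1 - 60 = -61)
r*K = -61*(-3052) = 186172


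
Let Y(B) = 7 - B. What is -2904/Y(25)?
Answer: 484/3 ≈ 161.33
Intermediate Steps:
-2904/Y(25) = -2904/(7 - 1*25) = -2904/(7 - 25) = -2904/(-18) = -2904*(-1)/18 = -6*(-242/9) = 484/3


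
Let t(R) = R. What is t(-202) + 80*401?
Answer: 31878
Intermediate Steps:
t(-202) + 80*401 = -202 + 80*401 = -202 + 32080 = 31878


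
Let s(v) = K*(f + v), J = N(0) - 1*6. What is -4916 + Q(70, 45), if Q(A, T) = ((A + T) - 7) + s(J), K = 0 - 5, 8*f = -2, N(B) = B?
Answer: -19107/4 ≈ -4776.8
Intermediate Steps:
f = -¼ (f = (⅛)*(-2) = -¼ ≈ -0.25000)
K = -5
J = -6 (J = 0 - 1*6 = 0 - 6 = -6)
s(v) = 5/4 - 5*v (s(v) = -5*(-¼ + v) = 5/4 - 5*v)
Q(A, T) = 97/4 + A + T (Q(A, T) = ((A + T) - 7) + (5/4 - 5*(-6)) = (-7 + A + T) + (5/4 + 30) = (-7 + A + T) + 125/4 = 97/4 + A + T)
-4916 + Q(70, 45) = -4916 + (97/4 + 70 + 45) = -4916 + 557/4 = -19107/4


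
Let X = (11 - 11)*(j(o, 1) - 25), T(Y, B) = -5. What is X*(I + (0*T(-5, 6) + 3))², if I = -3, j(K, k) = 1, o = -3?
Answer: 0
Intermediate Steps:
X = 0 (X = (11 - 11)*(1 - 25) = 0*(-24) = 0)
X*(I + (0*T(-5, 6) + 3))² = 0*(-3 + (0*(-5) + 3))² = 0*(-3 + (0 + 3))² = 0*(-3 + 3)² = 0*0² = 0*0 = 0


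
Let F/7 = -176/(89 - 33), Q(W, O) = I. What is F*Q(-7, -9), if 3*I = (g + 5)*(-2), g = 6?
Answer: 484/3 ≈ 161.33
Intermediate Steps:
I = -22/3 (I = ((6 + 5)*(-2))/3 = (11*(-2))/3 = (⅓)*(-22) = -22/3 ≈ -7.3333)
Q(W, O) = -22/3
F = -22 (F = 7*(-176/(89 - 33)) = 7*(-176/56) = 7*(-176*1/56) = 7*(-22/7) = -22)
F*Q(-7, -9) = -22*(-22/3) = 484/3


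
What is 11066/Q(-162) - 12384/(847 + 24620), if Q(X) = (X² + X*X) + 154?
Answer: -61683451/223438969 ≈ -0.27606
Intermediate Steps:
Q(X) = 154 + 2*X² (Q(X) = (X² + X²) + 154 = 2*X² + 154 = 154 + 2*X²)
11066/Q(-162) - 12384/(847 + 24620) = 11066/(154 + 2*(-162)²) - 12384/(847 + 24620) = 11066/(154 + 2*26244) - 12384/25467 = 11066/(154 + 52488) - 12384*1/25467 = 11066/52642 - 4128/8489 = 11066*(1/52642) - 4128/8489 = 5533/26321 - 4128/8489 = -61683451/223438969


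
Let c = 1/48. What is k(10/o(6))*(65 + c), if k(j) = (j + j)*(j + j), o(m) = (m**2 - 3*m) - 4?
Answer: 78025/588 ≈ 132.70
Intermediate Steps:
o(m) = -4 + m**2 - 3*m
c = 1/48 ≈ 0.020833
k(j) = 4*j**2 (k(j) = (2*j)*(2*j) = 4*j**2)
k(10/o(6))*(65 + c) = (4*(10/(-4 + 6**2 - 3*6))**2)*(65 + 1/48) = (4*(10/(-4 + 36 - 18))**2)*(3121/48) = (4*(10/14)**2)*(3121/48) = (4*(10*(1/14))**2)*(3121/48) = (4*(5/7)**2)*(3121/48) = (4*(25/49))*(3121/48) = (100/49)*(3121/48) = 78025/588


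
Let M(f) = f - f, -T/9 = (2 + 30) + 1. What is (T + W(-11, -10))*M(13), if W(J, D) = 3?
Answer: 0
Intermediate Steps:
T = -297 (T = -9*((2 + 30) + 1) = -9*(32 + 1) = -9*33 = -297)
M(f) = 0
(T + W(-11, -10))*M(13) = (-297 + 3)*0 = -294*0 = 0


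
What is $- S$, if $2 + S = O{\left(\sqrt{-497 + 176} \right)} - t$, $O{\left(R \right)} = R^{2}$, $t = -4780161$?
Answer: $-4779838$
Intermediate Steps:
$S = 4779838$ ($S = -2 + \left(\left(\sqrt{-497 + 176}\right)^{2} - -4780161\right) = -2 + \left(\left(\sqrt{-321}\right)^{2} + 4780161\right) = -2 + \left(\left(i \sqrt{321}\right)^{2} + 4780161\right) = -2 + \left(-321 + 4780161\right) = -2 + 4779840 = 4779838$)
$- S = \left(-1\right) 4779838 = -4779838$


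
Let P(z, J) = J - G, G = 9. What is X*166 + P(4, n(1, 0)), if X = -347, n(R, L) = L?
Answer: -57611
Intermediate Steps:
P(z, J) = -9 + J (P(z, J) = J - 1*9 = J - 9 = -9 + J)
X*166 + P(4, n(1, 0)) = -347*166 + (-9 + 0) = -57602 - 9 = -57611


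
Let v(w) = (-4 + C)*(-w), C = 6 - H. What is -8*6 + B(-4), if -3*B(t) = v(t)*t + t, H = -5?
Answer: -28/3 ≈ -9.3333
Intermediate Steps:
C = 11 (C = 6 - 1*(-5) = 6 + 5 = 11)
v(w) = -7*w (v(w) = (-4 + 11)*(-w) = 7*(-w) = -7*w)
B(t) = -t/3 + 7*t**2/3 (B(t) = -((-7*t)*t + t)/3 = -(-7*t**2 + t)/3 = -(t - 7*t**2)/3 = -t/3 + 7*t**2/3)
-8*6 + B(-4) = -8*6 + (1/3)*(-4)*(-1 + 7*(-4)) = -48 + (1/3)*(-4)*(-1 - 28) = -48 + (1/3)*(-4)*(-29) = -48 + 116/3 = -28/3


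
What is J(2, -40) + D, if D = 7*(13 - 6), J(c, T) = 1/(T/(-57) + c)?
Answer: 7603/154 ≈ 49.370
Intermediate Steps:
J(c, T) = 1/(c - T/57) (J(c, T) = 1/(T*(-1/57) + c) = 1/(-T/57 + c) = 1/(c - T/57))
D = 49 (D = 7*7 = 49)
J(2, -40) + D = 57/(-1*(-40) + 57*2) + 49 = 57/(40 + 114) + 49 = 57/154 + 49 = 7603/154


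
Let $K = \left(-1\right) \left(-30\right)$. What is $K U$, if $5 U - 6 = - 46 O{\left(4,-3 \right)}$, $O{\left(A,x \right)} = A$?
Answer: $-1068$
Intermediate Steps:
$K = 30$
$U = - \frac{178}{5}$ ($U = \frac{6}{5} + \frac{\left(-46\right) 4}{5} = \frac{6}{5} + \frac{1}{5} \left(-184\right) = \frac{6}{5} - \frac{184}{5} = - \frac{178}{5} \approx -35.6$)
$K U = 30 \left(- \frac{178}{5}\right) = -1068$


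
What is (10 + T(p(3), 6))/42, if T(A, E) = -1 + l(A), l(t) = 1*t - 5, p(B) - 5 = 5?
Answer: ⅓ ≈ 0.33333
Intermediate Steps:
p(B) = 10 (p(B) = 5 + 5 = 10)
l(t) = -5 + t (l(t) = t - 5 = -5 + t)
T(A, E) = -6 + A (T(A, E) = -1 + (-5 + A) = -6 + A)
(10 + T(p(3), 6))/42 = (10 + (-6 + 10))/42 = (10 + 4)*(1/42) = 14*(1/42) = ⅓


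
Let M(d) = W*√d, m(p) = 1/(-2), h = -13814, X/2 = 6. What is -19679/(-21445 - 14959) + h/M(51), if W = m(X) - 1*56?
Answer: 19679/36404 + 27628*√51/5763 ≈ 34.777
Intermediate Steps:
X = 12 (X = 2*6 = 12)
m(p) = -½
W = -113/2 (W = -½ - 1*56 = -½ - 56 = -113/2 ≈ -56.500)
M(d) = -113*√d/2
-19679/(-21445 - 14959) + h/M(51) = -19679/(-21445 - 14959) - 13814*(-2*√51/5763) = -19679/(-36404) - (-27628)*√51/5763 = -19679*(-1/36404) + 27628*√51/5763 = 19679/36404 + 27628*√51/5763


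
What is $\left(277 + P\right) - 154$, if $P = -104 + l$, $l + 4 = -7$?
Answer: $8$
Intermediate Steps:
$l = -11$ ($l = -4 - 7 = -11$)
$P = -115$ ($P = -104 - 11 = -115$)
$\left(277 + P\right) - 154 = \left(277 - 115\right) - 154 = 162 - 154 = 8$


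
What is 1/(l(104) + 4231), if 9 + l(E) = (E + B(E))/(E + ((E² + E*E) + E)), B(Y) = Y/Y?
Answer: 208/878177 ≈ 0.00023685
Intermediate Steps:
B(Y) = 1
l(E) = -9 + (1 + E)/(2*E + 2*E²) (l(E) = -9 + (E + 1)/(E + ((E² + E*E) + E)) = -9 + (1 + E)/(E + ((E² + E²) + E)) = -9 + (1 + E)/(E + (2*E² + E)) = -9 + (1 + E)/(E + (E + 2*E²)) = -9 + (1 + E)/(2*E + 2*E²))
1/(l(104) + 4231) = 1/((-9 + (½)/104) + 4231) = 1/((-9 + (½)*(1/104)) + 4231) = 1/((-9 + 1/208) + 4231) = 1/(-1871/208 + 4231) = 1/(878177/208) = 208/878177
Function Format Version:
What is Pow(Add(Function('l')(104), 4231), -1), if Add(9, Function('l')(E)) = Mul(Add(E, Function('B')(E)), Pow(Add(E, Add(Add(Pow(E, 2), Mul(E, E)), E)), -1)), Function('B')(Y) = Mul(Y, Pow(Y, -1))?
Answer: Rational(208, 878177) ≈ 0.00023685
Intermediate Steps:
Function('B')(Y) = 1
Function('l')(E) = Add(-9, Mul(Pow(Add(Mul(2, E), Mul(2, Pow(E, 2))), -1), Add(1, E))) (Function('l')(E) = Add(-9, Mul(Add(E, 1), Pow(Add(E, Add(Add(Pow(E, 2), Mul(E, E)), E)), -1))) = Add(-9, Mul(Add(1, E), Pow(Add(E, Add(Add(Pow(E, 2), Pow(E, 2)), E)), -1))) = Add(-9, Mul(Add(1, E), Pow(Add(E, Add(Mul(2, Pow(E, 2)), E)), -1))) = Add(-9, Mul(Add(1, E), Pow(Add(E, Add(E, Mul(2, Pow(E, 2)))), -1))) = Add(-9, Mul(Add(1, E), Pow(Add(Mul(2, E), Mul(2, Pow(E, 2))), -1))) = Add(-9, Mul(Pow(Add(Mul(2, E), Mul(2, Pow(E, 2))), -1), Add(1, E))))
Pow(Add(Function('l')(104), 4231), -1) = Pow(Add(Add(-9, Mul(Rational(1, 2), Pow(104, -1))), 4231), -1) = Pow(Add(Add(-9, Mul(Rational(1, 2), Rational(1, 104))), 4231), -1) = Pow(Add(Add(-9, Rational(1, 208)), 4231), -1) = Pow(Add(Rational(-1871, 208), 4231), -1) = Pow(Rational(878177, 208), -1) = Rational(208, 878177)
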